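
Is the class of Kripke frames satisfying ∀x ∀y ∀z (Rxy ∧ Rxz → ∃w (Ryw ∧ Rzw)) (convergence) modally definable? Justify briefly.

Yes: it is convergence, defined by the .2 schema ◇□r → □◇r.
Suppose ◇□r→□◇r is valid. Take Rxy, Rxz and set V(r)={w : Ryw}. Then □r at y so ◇□r at x, so □◇r at x, so ◇r at z, giving w with Rzw and Ryw.

Yes — defined by ◇□r → □◇r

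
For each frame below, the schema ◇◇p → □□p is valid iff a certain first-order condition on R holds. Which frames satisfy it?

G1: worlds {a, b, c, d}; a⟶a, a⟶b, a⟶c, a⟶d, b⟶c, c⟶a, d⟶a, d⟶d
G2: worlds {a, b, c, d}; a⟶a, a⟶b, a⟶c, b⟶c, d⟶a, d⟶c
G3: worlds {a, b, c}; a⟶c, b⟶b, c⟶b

Frame correspondent (Sahlqvist): ∀x ∀y ∀z ((xR²y ∧ xR²z) → ∃w (y = w ∧ z = w)) — i.e. a generalized confluence (Geach) condition.
G1: fails — aR²a, aR²b but a ≠ b.
G2: fails — aR²a, aR²b but a ≠ b.
G3: holds.
Valid on: G3.

G3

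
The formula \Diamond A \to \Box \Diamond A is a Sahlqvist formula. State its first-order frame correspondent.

Suppose ◇A→□◇A is valid. Take Rxy, Rxz and set V(A)={y}. Then ◇A at x, so □◇A at x, so ◇A at z, so some w with Rzw has A; w=y, i.e. Rzy. By symmetry of the argument, Ryz.
Conversely, on a frame with the Euclidean property the schema holds at every world under every valuation.
So the correspondent is the Euclidean property.

The Euclidean property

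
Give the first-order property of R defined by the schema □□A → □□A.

This is a Sahlqvist (Geach-type) schema ◇^0□^2A → □^2◇^0A.
Minimal-valuation argument: fix x; take any y with xR^0y and any z with xR^2z. Set V(A) to the set of worlds R-reachable from y in exactly 2 steps. Then □^2A holds at y, so the antecedent holds at x; validity forces ◇^0A at z, giving a w with zR^0w and yR^2w.
First-order correspondent: ∀x ∀z (xR²z → ∃w (xR²w ∧ z = w)).

∀x ∀z (xR²z → ∃w (xR²w ∧ z = w))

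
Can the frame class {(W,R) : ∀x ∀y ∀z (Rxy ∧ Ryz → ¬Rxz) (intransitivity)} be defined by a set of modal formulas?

No — not modally definable

Any modally definable frame class is closed under surjective bounded morphisms.
The 5-cycle (worlds s,t,u,v,w with s→t→u→v→w→s) is intransitive. Mapping every world to a single reflexive point • is a surjective bounded morphism; the reflexive point is not intransitive (R••∧R•• but R••).
Hence intransitivity is not modally definable.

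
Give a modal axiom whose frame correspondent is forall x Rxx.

□r → r

The condition is reflexivity. The T schema □r → r defines it.
Suppose □r→r is valid. At any x set V(r)={w : Rxw}. Then □r holds at x, so r holds at x, i.e. Rxx.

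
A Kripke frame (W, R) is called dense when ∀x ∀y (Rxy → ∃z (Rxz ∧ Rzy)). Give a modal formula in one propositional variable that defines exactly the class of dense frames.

□□p → □p

A defining formula is □□p → □p (the C4 axiom).
Suppose □□p→□p is valid. Take Rxy and set V(p)={w : xR²w}. Then □□p at x, so □p at x, so p at y, i.e. ∃z(Rxz∧Rzy).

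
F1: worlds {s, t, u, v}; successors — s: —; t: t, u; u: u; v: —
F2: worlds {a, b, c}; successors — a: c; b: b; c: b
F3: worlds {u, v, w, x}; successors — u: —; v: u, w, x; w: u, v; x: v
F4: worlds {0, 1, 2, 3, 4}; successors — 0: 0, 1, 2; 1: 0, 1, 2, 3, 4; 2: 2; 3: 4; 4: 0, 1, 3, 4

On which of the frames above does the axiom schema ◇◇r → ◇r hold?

The schema corresponds to transitivity: ∀x ∀y ∀z (Rxy ∧ Ryz → Rxz).
F1: holds.
F2: fails — Rac and Rcb but not Rab.
F3: fails — Rvw and Rwv but not Rvv.
F4: fails — R34 and R40 but not R30.

F1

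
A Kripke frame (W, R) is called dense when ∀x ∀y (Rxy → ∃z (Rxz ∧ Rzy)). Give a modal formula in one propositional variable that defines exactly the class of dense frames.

The condition is density. The C4 schema □□s → □s defines it.
Suppose □□s→□s is valid. Take Rxy and set V(s)={w : xR²w}. Then □□s at x, so □s at x, so s at y, i.e. ∃z(Rxz∧Rzy).

□□s → □s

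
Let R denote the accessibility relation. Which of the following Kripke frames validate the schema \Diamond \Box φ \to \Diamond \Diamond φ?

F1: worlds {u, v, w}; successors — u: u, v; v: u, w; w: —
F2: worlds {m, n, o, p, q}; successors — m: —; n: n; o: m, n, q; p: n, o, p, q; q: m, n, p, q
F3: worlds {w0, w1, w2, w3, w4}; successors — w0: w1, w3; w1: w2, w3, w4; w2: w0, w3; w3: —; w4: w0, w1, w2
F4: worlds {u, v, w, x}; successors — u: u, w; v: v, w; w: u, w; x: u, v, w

This is the axiom for a generalized confluence (Geach) condition; its first-order frame correspondent is \forall x \forall y (xRy \to \exists w (yRw \wedge x R^2 w)).
F1: fails — vRw but no t with wRt and vR²t.
F2: fails — oRm but no w with mRw and oR²w.
F3: fails — w0Rw3 but no w with w3Rw and w0R²w.
F4: condition met.
Valid on: F4.

F4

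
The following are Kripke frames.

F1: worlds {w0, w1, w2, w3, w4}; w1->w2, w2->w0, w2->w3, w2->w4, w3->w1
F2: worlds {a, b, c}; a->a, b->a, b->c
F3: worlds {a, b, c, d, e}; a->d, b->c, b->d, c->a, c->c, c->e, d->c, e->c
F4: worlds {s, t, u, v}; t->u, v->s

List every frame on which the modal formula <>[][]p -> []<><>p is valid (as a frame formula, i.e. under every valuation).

F3

The schema corresponds to a generalized confluence (Geach) condition: forall x forall y forall z ((xRy & xRz) -> exists w (y R^2 w & z R^2 w)).
F1: fails — w2Rw0, w2Rw0 but no w with w0R²w and w0R²w.
F2: fails — bRa, bRc but no w with aR²w and cR²w.
F3: condition met.
F4: fails — tRu, tRu but no w with uR²w and uR²w.
Valid on: F3.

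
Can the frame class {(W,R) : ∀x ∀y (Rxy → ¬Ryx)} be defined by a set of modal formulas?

Modal frame validity is preserved under surjective bounded morphisms.
The 4-cycle (worlds a,b,c,d with a→b→c→d→a) is asymmetric. Mapping every world to a single reflexive point • is a surjective bounded morphism, and the reflexive point is not asymmetric (R•• but asymmetry requires ¬R••).
So no modal formula (or set of formulas) defines exactly the asymmetric frames.

No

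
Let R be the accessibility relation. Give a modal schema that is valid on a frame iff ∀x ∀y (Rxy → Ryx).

p → □◇p

The condition is symmetry. The B schema p → □◇p defines it.
Suppose p→□◇p is valid. Take Rxy and set V(p)={x}. Then p at x, so □◇p at x, so ◇p at y, so some z with Ryz has p; z=x, i.e. Ryx.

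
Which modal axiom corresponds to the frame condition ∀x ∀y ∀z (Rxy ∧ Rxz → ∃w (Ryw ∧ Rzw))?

This is convergence; the standard corresponding axiom is .2: ◇□ψ → □◇ψ.
Suppose ◇□ψ→□◇ψ is valid. Take Rxy, Rxz and set V(ψ)={w : Ryw}. Then □ψ at y so ◇□ψ at x, so □◇ψ at x, so ◇ψ at z, giving w with Rzw and Ryw.

◇□ψ → □◇ψ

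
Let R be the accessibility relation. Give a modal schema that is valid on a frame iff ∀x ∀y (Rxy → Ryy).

A defining formula is □(□q → q) (the T□ axiom).

□(□q → q)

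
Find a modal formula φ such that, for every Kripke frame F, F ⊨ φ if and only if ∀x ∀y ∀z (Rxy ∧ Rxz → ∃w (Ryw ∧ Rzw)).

This is convergence; the standard corresponding axiom is .2: ◇□q → □◇q.
Suppose ◇□q→□◇q is valid. Take Rxy, Rxz and set V(q)={w : Ryw}. Then □q at y so ◇□q at x, so □◇q at x, so ◇q at z, giving w with Rzw and Ryw.

◇□q → □◇q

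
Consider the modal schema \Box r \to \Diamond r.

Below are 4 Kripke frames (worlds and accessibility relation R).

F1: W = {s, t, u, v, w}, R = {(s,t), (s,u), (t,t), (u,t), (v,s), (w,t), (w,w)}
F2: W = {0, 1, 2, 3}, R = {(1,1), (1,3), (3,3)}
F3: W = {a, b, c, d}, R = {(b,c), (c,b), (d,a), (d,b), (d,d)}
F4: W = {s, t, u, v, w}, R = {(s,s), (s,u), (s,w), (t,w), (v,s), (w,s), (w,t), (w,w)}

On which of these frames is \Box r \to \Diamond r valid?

This is the axiom for seriality; its first-order frame correspondent is \forall x \exists y Rxy.
F1: condition met.
F2: fails — world 0 has no successor.
F3: fails — world a has no successor.
F4: fails — world u has no successor.
Valid on: F1.

F1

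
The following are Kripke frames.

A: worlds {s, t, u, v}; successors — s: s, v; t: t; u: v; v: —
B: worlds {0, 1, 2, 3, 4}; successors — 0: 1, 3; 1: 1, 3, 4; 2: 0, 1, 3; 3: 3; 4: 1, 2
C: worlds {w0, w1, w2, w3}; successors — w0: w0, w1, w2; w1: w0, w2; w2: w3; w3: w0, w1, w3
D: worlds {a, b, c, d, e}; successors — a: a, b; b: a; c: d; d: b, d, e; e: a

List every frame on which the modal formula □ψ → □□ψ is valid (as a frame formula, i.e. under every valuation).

This is the axiom for transitivity; its first-order frame correspondent is ∀x ∀y ∀z (Rxy ∧ Ryz → Rxz).
A: holds.
B: fails — R01 and R14 but not R04.
C: fails — Rw1w2 and Rw2w3 but not Rw1w3.
D: fails — Rcd and Rdb but not Rcb.
Valid on: A.

A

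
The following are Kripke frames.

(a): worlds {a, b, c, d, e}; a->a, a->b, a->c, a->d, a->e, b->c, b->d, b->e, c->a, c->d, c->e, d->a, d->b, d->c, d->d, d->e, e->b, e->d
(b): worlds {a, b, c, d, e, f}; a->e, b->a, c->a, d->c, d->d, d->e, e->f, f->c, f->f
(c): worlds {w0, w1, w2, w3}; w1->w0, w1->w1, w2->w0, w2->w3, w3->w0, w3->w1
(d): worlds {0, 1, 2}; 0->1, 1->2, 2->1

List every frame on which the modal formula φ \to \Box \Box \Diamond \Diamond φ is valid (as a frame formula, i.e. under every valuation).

(a)

Frame correspondent (Sahlqvist): \forall x \forall z (x R^2 z \to \exists w (x = w \wedge z R^2 w)) — i.e. a generalized confluence (Geach) condition.
(a): holds.
(b): fails — bR²e but no w with b=w and eR²w.
(c): fails — w1R²w0 but no w with w1=w and w0R²w.
(d): fails — 0R²2 but no w with 0=w and 2R²w.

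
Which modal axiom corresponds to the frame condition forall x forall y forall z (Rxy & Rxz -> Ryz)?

◇ψ → □◇ψ

A defining formula is ◇ψ → □◇ψ (the 5 axiom).
Suppose ◇ψ→□◇ψ is valid. Take Rxy, Rxz and set V(ψ)={y}. Then ◇ψ at x, so □◇ψ at x, so ◇ψ at z, so some w with Rzw has ψ; w=y, i.e. Rzy. By symmetry of the argument, Ryz.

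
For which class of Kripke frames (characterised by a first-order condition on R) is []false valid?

□⊥ is valid iff no world has any successor (otherwise □⊥ fails at any world with one).
The converse is a direct semantic check.
Frame condition: forall x forall y ~Rxy.

Emptiness of R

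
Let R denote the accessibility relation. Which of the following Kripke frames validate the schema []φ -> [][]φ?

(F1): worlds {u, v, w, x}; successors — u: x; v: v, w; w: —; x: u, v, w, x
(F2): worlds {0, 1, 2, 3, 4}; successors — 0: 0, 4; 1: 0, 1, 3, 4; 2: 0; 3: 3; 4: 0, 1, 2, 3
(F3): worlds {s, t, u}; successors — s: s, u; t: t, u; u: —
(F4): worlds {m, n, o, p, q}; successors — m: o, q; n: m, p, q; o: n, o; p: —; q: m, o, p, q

Frame correspondent (Sahlqvist): forall x forall y forall z (Rxy & Ryz -> Rxz) — i.e. transitivity.
(F1): fails — Rux and Rxw but not Ruw.
(F2): fails — R04 and R43 but not R03.
(F3): condition met.
(F4): fails — Ron and Rnq but not Roq.
Valid on: (F3).

(F3)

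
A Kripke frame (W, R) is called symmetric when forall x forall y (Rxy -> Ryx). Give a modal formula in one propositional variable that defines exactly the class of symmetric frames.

r → □◇r

A defining formula is r → □◇r (the B axiom).
Suppose r→□◇r is valid. Take Rxy and set V(r)={x}. Then r at x, so □◇r at x, so ◇r at y, so some z with Ryz has r; z=x, i.e. Ryx.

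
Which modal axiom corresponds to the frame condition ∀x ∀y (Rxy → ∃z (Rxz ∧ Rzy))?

A defining formula is □□ψ → □ψ (the C4 axiom).

□□ψ → □ψ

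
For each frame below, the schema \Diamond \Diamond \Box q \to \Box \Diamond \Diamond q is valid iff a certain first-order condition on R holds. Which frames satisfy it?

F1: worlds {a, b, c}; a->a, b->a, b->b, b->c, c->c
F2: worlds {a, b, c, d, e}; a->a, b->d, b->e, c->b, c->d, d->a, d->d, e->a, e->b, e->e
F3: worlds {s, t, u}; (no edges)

F3

This is the axiom for a generalized confluence (Geach) condition; its first-order frame correspondent is \forall x \forall y \forall z ((x R^2 y \wedge xRz) \to \exists w (yRw \wedge z R^2 w)).
F1: fails — bR²a, bRc but no w with aRw and cR²w.
F2: fails — eR²b, eRa but no w with bRw and aR²w.
F3: holds.
Valid on: F3.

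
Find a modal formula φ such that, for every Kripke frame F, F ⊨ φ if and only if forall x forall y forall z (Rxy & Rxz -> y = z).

A defining formula is ◇p → □p (the CD axiom).

◇p → □p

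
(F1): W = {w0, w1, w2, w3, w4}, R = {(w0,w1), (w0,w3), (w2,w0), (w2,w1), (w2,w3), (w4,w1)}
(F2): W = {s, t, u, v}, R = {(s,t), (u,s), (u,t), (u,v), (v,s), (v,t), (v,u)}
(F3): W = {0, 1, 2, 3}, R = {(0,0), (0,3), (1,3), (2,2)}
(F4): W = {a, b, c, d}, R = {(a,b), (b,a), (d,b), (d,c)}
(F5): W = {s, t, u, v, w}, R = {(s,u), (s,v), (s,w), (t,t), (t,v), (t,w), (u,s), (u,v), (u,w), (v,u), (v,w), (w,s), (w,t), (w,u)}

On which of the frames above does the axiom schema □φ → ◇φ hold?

The schema corresponds to seriality: ∀x ∃y Rxy.
(F1): fails — world w1 has no successor.
(F2): fails — world t has no successor.
(F3): fails — world 3 has no successor.
(F4): fails — world c has no successor.
(F5): condition met.

(F5)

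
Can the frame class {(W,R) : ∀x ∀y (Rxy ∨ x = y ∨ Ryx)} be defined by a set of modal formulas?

No — not modally definable

Any modally definable frame class is closed under disjoint unions.
Take 3 disjoint single-world reflexive frames: each is trivially connected, but their disjoint union has 3 worlds with no edge between distinct components, so it is not connected.
Hence connectedness of R is not modally definable.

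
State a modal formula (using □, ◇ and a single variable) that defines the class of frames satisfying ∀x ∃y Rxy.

The condition is seriality. The D schema □ψ → ◇ψ defines it.
Suppose □ψ→◇ψ is valid. At any x set V(ψ)=W. Then □ψ at x, so ◇ψ at x, so x has a successor.

□ψ → ◇ψ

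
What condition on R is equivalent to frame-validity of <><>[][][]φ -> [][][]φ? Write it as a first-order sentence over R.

forall x forall y forall z ((x R^2 y & x R^3 z) -> exists w (y R^3 w & z = w))

This is a Sahlqvist (Geach-type) schema ◇^2□^3φ → □^3◇^0φ.
First-order correspondent: forall x forall y forall z ((x R^2 y & x R^3 z) -> exists w (y R^3 w & z = w)).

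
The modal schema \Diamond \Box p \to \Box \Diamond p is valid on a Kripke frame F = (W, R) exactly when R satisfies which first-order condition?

Suppose ◇□p→□◇p is valid. Take Rxy, Rxz and set V(p)={w : Ryw}. Then □p at y so ◇□p at x, so □◇p at x, so ◇p at z, giving w with Rzw and Ryw.
Conversely, any frame satisfying \forall x \forall y \forall z (Rxy \wedge Rxz \to \exists w (Ryw \wedge Rzw)) validates the schema.
So the correspondent is convergence.

convergence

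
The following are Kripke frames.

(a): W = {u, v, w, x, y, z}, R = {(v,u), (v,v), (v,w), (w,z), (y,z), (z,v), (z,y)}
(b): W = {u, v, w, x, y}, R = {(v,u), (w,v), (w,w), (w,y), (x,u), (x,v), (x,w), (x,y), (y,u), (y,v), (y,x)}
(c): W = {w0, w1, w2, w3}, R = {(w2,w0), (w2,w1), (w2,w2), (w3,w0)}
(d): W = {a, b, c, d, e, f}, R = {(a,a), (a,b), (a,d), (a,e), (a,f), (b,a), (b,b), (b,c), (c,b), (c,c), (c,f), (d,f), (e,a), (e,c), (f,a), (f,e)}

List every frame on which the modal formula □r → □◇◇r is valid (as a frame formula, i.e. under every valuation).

This is the axiom for a generalized confluence (Geach) condition; its first-order frame correspondent is ∀x ∀z (xRz → ∃w (xRw ∧ zR²w)).
(a): fails — vRu but no t with vRt and uR²t.
(b): fails — vRu but no t with vRt and uR²t.
(c): fails — w2Rw0 but no w with w2Rw and w0R²w.
(d): holds.
Valid on: (d).

(d)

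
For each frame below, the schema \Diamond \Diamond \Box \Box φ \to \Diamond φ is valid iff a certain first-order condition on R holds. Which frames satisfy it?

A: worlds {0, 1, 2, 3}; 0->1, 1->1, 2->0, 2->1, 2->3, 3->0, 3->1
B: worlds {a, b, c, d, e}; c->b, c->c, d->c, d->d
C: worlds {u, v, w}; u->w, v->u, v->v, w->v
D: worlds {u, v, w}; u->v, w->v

A, C, D

Frame correspondent (Sahlqvist): \forall x \forall y (x R^2 y \to \exists w (y R^2 w \wedge xRw)) — i.e. a generalized confluence (Geach) condition.
A: condition met.
B: fails — cR²b but no w with bR²w and cRw.
C: condition met.
D: condition met.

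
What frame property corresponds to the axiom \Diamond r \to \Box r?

Suppose ◇r→□r is valid. Take Rxy, Rxz and set V(r)={y}. Then ◇r at x, so □r at x, so r at z, i.e. z=y.
Conversely, on a frame with partial functionality the schema holds at every world under every valuation.
So the correspondent is partial functionality.

Partial functionality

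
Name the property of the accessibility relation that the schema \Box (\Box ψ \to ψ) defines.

shift-reflexivity

This schema is the T□ axiom.
It corresponds to shift-reflexivity: \forall x \forall y (Rxy \to Ryy).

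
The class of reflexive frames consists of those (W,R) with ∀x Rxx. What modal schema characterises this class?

This is reflexivity; the standard corresponding axiom is T: □q → q.
Suppose □q→q is valid. At any x set V(q)={w : Rxw}. Then □q holds at x, so q holds at x, i.e. Rxx.

□q → q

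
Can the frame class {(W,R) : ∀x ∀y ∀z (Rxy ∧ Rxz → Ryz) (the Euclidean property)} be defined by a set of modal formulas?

The condition is the Euclidean property. A defining modal formula is ◇p → □◇p.

Definable; ◇p → □◇p defines it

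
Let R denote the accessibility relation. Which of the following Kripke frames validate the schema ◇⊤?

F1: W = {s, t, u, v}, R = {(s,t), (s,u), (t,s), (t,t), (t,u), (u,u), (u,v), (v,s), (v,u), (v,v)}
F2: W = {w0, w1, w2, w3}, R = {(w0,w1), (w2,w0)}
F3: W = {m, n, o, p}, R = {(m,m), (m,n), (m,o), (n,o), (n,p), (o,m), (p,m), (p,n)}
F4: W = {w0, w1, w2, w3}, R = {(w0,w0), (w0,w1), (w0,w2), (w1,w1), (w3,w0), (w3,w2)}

F1, F3

This is the axiom for seriality; its first-order frame correspondent is ∀x ∃y Rxy.
F1: satisfies the condition.
F2: fails — world w1 has no successor.
F3: satisfies the condition.
F4: fails — world w2 has no successor.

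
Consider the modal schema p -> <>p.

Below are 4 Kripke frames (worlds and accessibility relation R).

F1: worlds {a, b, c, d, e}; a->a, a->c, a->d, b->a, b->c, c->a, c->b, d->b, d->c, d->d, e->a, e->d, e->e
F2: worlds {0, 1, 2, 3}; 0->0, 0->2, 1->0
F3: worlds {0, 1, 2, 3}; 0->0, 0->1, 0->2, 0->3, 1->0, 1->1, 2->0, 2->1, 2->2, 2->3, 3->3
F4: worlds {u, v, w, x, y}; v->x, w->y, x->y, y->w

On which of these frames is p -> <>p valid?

F3

Frame correspondent (Sahlqvist): forall x Rxx — i.e. reflexivity.
F1: fails — world b does not see itself.
F2: fails — world 1 does not see itself.
F3: satisfies the condition.
F4: fails — world u does not see itself.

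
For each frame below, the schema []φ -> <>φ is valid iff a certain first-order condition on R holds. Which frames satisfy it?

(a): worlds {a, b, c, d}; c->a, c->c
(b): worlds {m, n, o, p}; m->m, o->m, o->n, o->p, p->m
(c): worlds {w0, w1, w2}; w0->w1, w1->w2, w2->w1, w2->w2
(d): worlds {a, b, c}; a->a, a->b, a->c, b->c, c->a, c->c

(c), (d)

This is the axiom for seriality; its first-order frame correspondent is forall x exists y Rxy.
(a): fails — world a has no successor.
(b): fails — world n has no successor.
(c): condition met.
(d): condition met.
Valid on: (c), (d).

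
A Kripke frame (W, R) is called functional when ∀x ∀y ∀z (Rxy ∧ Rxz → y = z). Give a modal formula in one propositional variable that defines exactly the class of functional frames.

A defining formula is ◇q → □q (the CD axiom).
Suppose ◇q→□q is valid. Take Rxy, Rxz and set V(q)={y}. Then ◇q at x, so □q at x, so q at z, i.e. z=y.

◇q → □q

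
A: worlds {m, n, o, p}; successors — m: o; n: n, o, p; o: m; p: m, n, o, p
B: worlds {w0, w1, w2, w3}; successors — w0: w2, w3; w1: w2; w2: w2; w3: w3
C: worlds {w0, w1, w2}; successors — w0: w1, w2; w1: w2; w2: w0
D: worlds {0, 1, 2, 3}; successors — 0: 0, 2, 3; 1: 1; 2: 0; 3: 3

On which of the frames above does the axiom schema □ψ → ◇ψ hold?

A, B, C, D

The schema corresponds to seriality: ∀x ∃y Rxy.
A: condition met.
B: condition met.
C: condition met.
D: condition met.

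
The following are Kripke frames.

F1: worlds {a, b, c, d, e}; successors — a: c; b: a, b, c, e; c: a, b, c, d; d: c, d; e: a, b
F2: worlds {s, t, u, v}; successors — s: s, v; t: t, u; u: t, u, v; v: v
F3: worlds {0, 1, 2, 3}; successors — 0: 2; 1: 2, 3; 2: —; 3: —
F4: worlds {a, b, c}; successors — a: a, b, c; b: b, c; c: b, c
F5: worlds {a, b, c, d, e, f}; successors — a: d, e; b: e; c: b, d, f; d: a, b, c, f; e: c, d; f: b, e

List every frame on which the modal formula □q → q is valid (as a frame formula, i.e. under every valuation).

The schema corresponds to reflexivity: ∀x Rxx.
F1: fails — world a does not see itself.
F2: holds.
F3: fails — world 0 does not see itself.
F4: holds.
F5: fails — world a does not see itself.

F2, F4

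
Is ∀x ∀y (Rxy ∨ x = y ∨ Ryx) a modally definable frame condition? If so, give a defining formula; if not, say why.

If a class were modally definable it would be closed under disjoint unions (Goldblatt–Thomason).
Take 4 disjoint single-world reflexive frames: each is trivially connected, but their disjoint union has 4 worlds with no edge between distinct components, so it is not connected.
So the class is not modally definable.

Not definable by any modal formula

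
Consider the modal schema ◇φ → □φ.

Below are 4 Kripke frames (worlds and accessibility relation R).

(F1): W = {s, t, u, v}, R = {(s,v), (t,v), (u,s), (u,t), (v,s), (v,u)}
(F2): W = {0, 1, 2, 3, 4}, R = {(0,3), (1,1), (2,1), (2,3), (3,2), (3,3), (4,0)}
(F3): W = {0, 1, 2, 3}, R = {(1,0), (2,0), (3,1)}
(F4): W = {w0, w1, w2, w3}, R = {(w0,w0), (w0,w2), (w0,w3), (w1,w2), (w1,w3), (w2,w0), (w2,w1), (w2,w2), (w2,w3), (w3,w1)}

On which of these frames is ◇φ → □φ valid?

Frame correspondent (Sahlqvist): ∀x ∀y ∀z (Rxy ∧ Rxz → y = z) — i.e. partial functionality.
(F1): fails — u sees both s and t.
(F2): fails — 2 sees both 1 and 3.
(F3): satisfies the condition.
(F4): fails — w0 sees both w0 and w2.
Valid on: (F3).

(F3)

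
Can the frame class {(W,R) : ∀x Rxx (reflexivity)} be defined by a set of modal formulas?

The condition is reflexivity. A defining modal formula is □r → r.
Suppose □r→r is valid. At any x set V(r)={w : Rxw}. Then □r holds at x, so r holds at x, i.e. Rxx.

Yes — defined by □r → r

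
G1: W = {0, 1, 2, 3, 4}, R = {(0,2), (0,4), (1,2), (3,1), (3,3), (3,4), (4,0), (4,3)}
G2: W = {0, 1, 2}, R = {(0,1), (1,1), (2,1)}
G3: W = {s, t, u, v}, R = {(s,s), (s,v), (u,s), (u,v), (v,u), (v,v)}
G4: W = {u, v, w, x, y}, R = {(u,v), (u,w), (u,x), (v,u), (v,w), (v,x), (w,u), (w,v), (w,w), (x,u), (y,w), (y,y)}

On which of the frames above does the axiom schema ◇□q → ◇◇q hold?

The schema corresponds to a generalized confluence (Geach) condition: ∀x ∀y (xRy → ∃w (yRw ∧ xR²w)).
G1: fails — 0R2 but no w with 2Rw and 0R²w.
G2: ✓.
G3: ✓.
G4: ✓.

G2, G3, G4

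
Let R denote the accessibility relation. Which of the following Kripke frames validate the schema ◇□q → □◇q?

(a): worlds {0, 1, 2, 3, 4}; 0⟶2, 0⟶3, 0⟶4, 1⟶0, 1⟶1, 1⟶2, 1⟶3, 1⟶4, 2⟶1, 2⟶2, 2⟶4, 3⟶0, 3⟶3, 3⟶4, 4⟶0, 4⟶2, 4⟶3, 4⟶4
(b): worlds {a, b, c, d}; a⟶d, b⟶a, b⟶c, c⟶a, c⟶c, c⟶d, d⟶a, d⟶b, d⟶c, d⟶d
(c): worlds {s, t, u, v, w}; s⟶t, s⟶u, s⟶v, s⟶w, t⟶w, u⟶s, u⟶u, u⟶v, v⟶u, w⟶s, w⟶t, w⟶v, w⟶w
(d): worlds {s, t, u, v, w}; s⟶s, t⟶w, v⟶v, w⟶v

(a), (d)

The schema corresponds to convergence: ∀x ∀y ∀z (Rxy ∧ Rxz → ∃w (Ryw ∧ Rzw)).
(a): satisfies the condition.
(b): fails — Rdb and Rda but b and a have no common successor.
(c): fails — Rsv and Rsw but v and w have no common successor.
(d): satisfies the condition.
Valid on: (a), (d).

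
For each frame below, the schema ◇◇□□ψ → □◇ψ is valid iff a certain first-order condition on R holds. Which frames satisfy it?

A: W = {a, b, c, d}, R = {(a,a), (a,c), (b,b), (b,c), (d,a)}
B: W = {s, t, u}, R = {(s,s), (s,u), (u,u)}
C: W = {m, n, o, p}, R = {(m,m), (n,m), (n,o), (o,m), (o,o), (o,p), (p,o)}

This is the axiom for a generalized confluence (Geach) condition; its first-order frame correspondent is ∀x ∀y ∀z ((xR²y ∧ xRz) → ∃w (yR²w ∧ zRw)).
A: fails — aR²a, aRc but no w with aR²w and cRw.
B: condition met.
C: fails — oR²m, oRp but no w with mR²w and pRw.
Valid on: B.

B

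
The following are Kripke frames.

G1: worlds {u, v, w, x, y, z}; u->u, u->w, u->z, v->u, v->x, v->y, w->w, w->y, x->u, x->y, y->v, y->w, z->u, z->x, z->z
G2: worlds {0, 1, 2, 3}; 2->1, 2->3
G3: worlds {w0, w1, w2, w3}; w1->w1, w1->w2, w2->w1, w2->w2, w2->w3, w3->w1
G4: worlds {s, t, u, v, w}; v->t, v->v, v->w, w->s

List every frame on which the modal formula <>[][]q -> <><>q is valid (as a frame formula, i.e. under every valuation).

G1, G3

The schema corresponds to a generalized confluence (Geach) condition: forall x forall y (xRy -> exists w (y R^2 w & x R^2 w)).
G1: holds.
G2: fails — 2R1 but no w with 1R²w and 2R²w.
G3: holds.
G4: fails — vRt but no w* with tR²w* and vR²w*.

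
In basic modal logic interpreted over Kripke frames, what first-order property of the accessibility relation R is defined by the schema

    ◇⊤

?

◇⊤ holds at w iff w has a successor, so frame-validity of ◇⊤ is exactly seriality. Equivalently via □r → ◇r:
Suppose □r→◇r is valid. At any x set V(r)=W. Then □r at x, so ◇r at x, so x has a successor.

Seriality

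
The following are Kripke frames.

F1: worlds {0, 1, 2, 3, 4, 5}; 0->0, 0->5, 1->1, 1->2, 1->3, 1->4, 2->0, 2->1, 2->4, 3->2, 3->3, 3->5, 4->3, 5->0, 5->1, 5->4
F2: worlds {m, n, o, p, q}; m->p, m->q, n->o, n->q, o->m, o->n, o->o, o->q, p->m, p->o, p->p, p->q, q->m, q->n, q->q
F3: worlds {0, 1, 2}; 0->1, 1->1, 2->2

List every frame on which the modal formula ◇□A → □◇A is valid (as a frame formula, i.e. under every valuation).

The schema corresponds to convergence: ∀x ∀y ∀z (Rxy ∧ Rxz → ∃w (Ryw ∧ Rzw)).
F1: fails — R12 and R14 but 2 and 4 have no common successor.
F2: ✓.
F3: ✓.
Valid on: F2, F3.

F2, F3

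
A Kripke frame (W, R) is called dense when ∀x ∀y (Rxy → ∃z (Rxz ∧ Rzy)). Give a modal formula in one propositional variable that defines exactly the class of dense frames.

□□ψ → □ψ

A defining formula is □□ψ → □ψ (the C4 axiom).
Suppose □□ψ→□ψ is valid. Take Rxy and set V(ψ)={w : xR²w}. Then □□ψ at x, so □ψ at x, so ψ at y, i.e. ∃z(Rxz∧Rzy).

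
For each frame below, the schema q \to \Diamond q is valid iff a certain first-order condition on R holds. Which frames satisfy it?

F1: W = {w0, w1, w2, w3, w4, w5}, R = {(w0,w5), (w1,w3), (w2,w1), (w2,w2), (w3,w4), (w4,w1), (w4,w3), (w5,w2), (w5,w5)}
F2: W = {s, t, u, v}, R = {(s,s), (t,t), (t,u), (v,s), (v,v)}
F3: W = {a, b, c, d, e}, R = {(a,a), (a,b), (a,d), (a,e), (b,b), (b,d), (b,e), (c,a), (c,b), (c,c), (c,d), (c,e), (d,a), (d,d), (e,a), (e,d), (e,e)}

This is the axiom for a generalized confluence (Geach) condition; its first-order frame correspondent is \forall x \exists w (x = w \wedge xRw).
F1: fails — at w0 but no w with w0=w and w0Rw.
F2: fails — at u but no w with u=w and uRw.
F3: holds.
Valid on: F3.

F3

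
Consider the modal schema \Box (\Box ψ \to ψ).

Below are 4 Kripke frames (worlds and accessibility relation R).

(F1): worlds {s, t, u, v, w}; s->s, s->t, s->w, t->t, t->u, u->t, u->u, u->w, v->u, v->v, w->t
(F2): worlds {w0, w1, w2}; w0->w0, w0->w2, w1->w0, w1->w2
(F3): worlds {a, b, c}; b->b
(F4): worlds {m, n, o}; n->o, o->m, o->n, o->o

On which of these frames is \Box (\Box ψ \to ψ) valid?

Frame correspondent (Sahlqvist): \forall x \forall y (Rxy \to Ryy) — i.e. shift-reflexivity.
(F1): fails — Ruw but not Rww.
(F2): fails — Rw1w2 but not Rw2w2.
(F3): ✓.
(F4): fails — Rom but not Rmm.

(F3)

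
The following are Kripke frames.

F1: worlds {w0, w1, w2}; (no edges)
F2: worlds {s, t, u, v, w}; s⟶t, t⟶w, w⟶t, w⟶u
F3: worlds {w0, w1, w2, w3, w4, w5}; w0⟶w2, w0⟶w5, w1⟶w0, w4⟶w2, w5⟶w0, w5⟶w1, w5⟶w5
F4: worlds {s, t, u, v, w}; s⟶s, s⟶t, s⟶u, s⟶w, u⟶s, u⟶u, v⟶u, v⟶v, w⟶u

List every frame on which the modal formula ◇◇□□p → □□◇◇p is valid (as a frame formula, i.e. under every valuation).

The schema corresponds to a generalized confluence (Geach) condition: ∀x ∀y ∀z ((xR²y ∧ xR²z) → ∃w (yR²w ∧ zR²w)).
F1: condition met.
F2: fails — tR²t, tR²u but no w* with tR²w* and uR²w*.
F3: fails — w1R²w2, w1R²w2 but no w with w2R²w and w2R²w.
F4: fails — sR²s, sR²t but no w* with sR²w* and tR²w*.

F1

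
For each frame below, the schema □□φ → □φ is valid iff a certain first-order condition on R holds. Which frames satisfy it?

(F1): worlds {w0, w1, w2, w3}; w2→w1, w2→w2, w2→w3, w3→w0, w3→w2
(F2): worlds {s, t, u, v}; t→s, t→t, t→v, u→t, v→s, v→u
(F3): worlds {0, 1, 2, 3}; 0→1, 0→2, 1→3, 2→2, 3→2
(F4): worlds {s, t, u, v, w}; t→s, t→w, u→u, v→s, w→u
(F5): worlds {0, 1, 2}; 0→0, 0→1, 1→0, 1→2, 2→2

(F5)

Frame correspondent (Sahlqvist): ∀x ∀y (Rxy → ∃z (Rxz ∧ Rzy)) — i.e. density.
(F1): fails — Rw3w0 but no z with Rw3z and Rzw0.
(F2): fails — Rvu but no z with Rvz and Rzu.
(F3): fails — R01 but no z with R0z and Rz1.
(F4): fails — Rvs but no z with Rvz and Rzs.
(F5): satisfies the condition.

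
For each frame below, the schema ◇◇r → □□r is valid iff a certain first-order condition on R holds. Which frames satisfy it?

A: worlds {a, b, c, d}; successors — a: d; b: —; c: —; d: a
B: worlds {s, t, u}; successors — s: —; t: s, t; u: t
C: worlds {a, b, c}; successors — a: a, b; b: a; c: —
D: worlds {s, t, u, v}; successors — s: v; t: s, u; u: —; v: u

A, D

This is the axiom for a generalized confluence (Geach) condition; its first-order frame correspondent is ∀x ∀y ∀z ((xR²y ∧ xR²z) → ∃w (y = w ∧ z = w)).
A: ✓.
B: fails — tR²s, tR²t but s ≠ t.
C: fails — aR²a, aR²b but a ≠ b.
D: ✓.
Valid on: A, D.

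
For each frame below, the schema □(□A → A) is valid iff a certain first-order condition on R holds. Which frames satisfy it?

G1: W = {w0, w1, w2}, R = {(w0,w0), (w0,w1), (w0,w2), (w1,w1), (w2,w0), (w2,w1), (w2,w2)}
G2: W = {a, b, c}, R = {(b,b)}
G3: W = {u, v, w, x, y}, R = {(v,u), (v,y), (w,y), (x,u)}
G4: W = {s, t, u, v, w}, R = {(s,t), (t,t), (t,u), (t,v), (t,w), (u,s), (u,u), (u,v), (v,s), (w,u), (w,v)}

G1, G2

Frame correspondent (Sahlqvist): ∀x ∀y (Rxy → Ryy) — i.e. shift-reflexivity.
G1: ✓.
G2: ✓.
G3: fails — Rwy but not Ryy.
G4: fails — Ruv but not Rvv.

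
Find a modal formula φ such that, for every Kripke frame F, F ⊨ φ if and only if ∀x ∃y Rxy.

A defining formula is □r → ◇r (the D axiom).

□r → ◇r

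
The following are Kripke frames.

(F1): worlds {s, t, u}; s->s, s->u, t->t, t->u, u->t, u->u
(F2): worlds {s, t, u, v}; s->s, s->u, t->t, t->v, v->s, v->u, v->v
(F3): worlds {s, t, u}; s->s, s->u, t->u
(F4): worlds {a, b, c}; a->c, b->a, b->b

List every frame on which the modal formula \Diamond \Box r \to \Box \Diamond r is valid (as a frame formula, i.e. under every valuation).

(F1)

This is the axiom for convergence; its first-order frame correspondent is \forall x \forall y \forall z (Rxy \wedge Rxz \to \exists w (Ryw \wedge Rzw)).
(F1): satisfies the condition.
(F2): fails — Rsu and Rsu but u and u have no common successor.
(F3): fails — Rsu and Rsu but u and u have no common successor.
(F4): fails — Rac and Rac but c and c have no common successor.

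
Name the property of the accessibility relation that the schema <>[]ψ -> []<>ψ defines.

convergence

This schema is the .2 axiom.
Its frame correspondent is convergence — forall x forall y forall z (Rxy & Rxz -> exists w (Ryw & Rzw)).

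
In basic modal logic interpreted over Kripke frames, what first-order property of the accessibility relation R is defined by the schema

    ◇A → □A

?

This is the CD axiom.
It corresponds to partial functionality: ∀x ∀y ∀z (Rxy ∧ Rxz → y = z).

Partial functionality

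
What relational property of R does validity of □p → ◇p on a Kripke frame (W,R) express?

Suppose □p→◇p is valid. At any x set V(p)=W. Then □p at x, so ◇p at x, so x has a successor.
The converse is a direct semantic check.
Frame condition: ∀x ∃y Rxy.

seriality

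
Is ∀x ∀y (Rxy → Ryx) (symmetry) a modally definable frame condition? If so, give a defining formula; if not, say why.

Definable; p → □◇p defines it

Yes: it is symmetry, defined by the B schema p → □◇p.
Suppose p→□◇p is valid. Take Rxy and set V(p)={x}. Then p at x, so □◇p at x, so ◇p at y, so some z with Ryz has p; z=x, i.e. Ryx.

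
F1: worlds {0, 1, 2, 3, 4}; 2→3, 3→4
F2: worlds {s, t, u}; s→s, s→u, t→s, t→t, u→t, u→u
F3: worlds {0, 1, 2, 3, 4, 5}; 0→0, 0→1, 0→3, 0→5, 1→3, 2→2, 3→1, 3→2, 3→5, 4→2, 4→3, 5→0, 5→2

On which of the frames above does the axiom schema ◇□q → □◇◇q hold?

This is the axiom for a generalized confluence (Geach) condition; its first-order frame correspondent is ∀x ∀y ∀z ((xRy ∧ xRz) → ∃w (yRw ∧ zR²w)).
F1: fails — 2R3, 2R3 but no w with 3Rw and 3R²w.
F2: condition met.
F3: fails — 0R1, 0R1 but no w with 1Rw and 1R²w.

F2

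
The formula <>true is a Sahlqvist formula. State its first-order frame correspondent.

Seriality

◇⊤ holds at w iff w has a successor, so frame-validity of ◇⊤ is exactly seriality. Equivalently via □q → ◇q:
Suppose □q→◇q is valid. At any x set V(q)=W. Then □q at x, so ◇q at x, so x has a successor.
Conversely, any frame satisfying forall x exists y Rxy validates the schema.
So the correspondent is seriality.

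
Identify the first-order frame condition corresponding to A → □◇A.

symmetry

Suppose A→□◇A is valid. Take Rxy and set V(A)={x}. Then A at x, so □◇A at x, so ◇A at y, so some z with Ryz has A; z=x, i.e. Ryx.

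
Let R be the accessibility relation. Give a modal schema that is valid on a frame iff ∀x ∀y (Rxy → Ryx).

The condition is symmetry. The B schema p → □◇p defines it.
Suppose p→□◇p is valid. Take Rxy and set V(p)={x}. Then p at x, so □◇p at x, so ◇p at y, so some z with Ryz has p; z=x, i.e. Ryx.

p → □◇p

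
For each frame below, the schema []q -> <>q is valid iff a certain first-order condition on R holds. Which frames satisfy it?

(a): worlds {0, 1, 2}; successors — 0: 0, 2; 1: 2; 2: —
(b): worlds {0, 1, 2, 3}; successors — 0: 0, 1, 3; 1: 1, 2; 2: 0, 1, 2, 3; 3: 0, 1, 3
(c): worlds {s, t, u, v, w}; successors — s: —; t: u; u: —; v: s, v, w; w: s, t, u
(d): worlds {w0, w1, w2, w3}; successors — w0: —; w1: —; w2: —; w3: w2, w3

(b)

Frame correspondent (Sahlqvist): forall x exists y Rxy — i.e. seriality.
(a): fails — world 2 has no successor.
(b): condition met.
(c): fails — world s has no successor.
(d): fails — world w0 has no successor.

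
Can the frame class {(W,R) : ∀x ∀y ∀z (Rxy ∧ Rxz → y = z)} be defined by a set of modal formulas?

Yes — defined by ◇p → □p

This is a Sahlqvist condition; the CD axiom ◇p → □p defines it.
Suppose ◇p→□p is valid. Take Rxy, Rxz and set V(p)={y}. Then ◇p at x, so □p at x, so p at z, i.e. z=y.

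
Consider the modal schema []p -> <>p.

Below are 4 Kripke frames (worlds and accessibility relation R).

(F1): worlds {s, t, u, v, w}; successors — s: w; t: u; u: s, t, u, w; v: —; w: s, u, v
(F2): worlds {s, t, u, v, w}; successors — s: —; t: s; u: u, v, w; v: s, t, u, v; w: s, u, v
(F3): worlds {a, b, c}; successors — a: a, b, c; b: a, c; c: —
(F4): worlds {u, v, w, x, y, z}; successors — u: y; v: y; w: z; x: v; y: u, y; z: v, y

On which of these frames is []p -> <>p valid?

(F4)

Frame correspondent (Sahlqvist): forall x exists y Rxy — i.e. seriality.
(F1): fails — world v has no successor.
(F2): fails — world s has no successor.
(F3): fails — world c has no successor.
(F4): satisfies the condition.
Valid on: (F4).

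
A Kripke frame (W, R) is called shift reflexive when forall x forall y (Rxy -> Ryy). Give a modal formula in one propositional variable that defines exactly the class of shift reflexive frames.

A defining formula is □(□s → s) (the T□ axiom).

□(□s → s)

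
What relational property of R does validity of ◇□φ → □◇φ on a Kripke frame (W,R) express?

Suppose ◇□φ→□◇φ is valid. Take Rxy, Rxz and set V(φ)={w : Ryw}. Then □φ at y so ◇□φ at x, so □◇φ at x, so ◇φ at z, giving w with Rzw and Ryw.

convergence: ∀x ∀y ∀z (Rxy ∧ Rxz → ∃w (Ryw ∧ Rzw))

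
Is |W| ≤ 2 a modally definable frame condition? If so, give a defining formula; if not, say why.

Not modally definable

If a class were modally definable it would be closed under disjoint unions (Goldblatt–Thomason).
Any modal formula valid on each of 3 disjoint one-world frames is valid on their disjoint union (validity is preserved under disjoint unions). Each one-world frame has |W|=1≤2, but the union has |W|=3.
Hence having at most 2 worlds is not modally definable.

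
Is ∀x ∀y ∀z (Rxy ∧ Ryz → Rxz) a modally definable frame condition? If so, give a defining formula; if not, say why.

This is a Sahlqvist condition; the 4 axiom □r → □□r defines it.
Suppose □r→□□r is valid. Take Rxy, Ryz and set V(r)={w : Rxw}. Then □r at x, so □□r at x, so □r at y, so r at z, i.e. Rxz.

Yes — defined by □r → □□r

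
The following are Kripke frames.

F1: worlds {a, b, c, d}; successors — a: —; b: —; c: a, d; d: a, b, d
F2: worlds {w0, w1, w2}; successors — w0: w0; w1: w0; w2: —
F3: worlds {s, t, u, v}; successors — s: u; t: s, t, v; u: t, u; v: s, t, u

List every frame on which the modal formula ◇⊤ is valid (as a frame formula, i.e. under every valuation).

The schema corresponds to seriality: ∀x ∃y Rxy.
F1: fails — world a has no successor.
F2: fails — world w2 has no successor.
F3: ✓.
Valid on: F3.

F3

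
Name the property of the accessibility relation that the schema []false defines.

Emptiness of R

This schema is the Ver axiom.
It corresponds to emptiness of R: forall x forall y ~Rxy.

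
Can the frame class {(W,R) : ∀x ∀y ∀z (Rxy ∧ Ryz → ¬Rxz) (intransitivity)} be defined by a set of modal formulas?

Not modally definable

Any modally definable frame class is closed under surjective bounded morphisms.
The 7-cycle (worlds w0,w1,w2,w3,w4,w5,w6 with w0→w1→w2→w3→w4→w5→w6→w0) is intransitive. Mapping every world to a single reflexive point • is a surjective bounded morphism; the reflexive point is not intransitive (R••∧R•• but R••).
Hence intransitivity is not modally definable.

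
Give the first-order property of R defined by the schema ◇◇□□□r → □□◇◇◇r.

∀x ∀y ∀z ((xR²y ∧ xR²z) → ∃w (yR³w ∧ zR³w))

This is a Sahlqvist (Geach-type) schema ◇^2□^3r → □^2◇^3r.
Minimal-valuation argument: fix x; take any y with xR^2y and any z with xR^2z. Set V(r) to the set of worlds R-reachable from y in exactly 3 steps. Then □^3r holds at y, so the antecedent holds at x; validity forces ◇^3r at z, giving a w with zR^3w and yR^3w.
First-order correspondent: ∀x ∀y ∀z ((xR²y ∧ xR²z) → ∃w (yR³w ∧ zR³w)).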